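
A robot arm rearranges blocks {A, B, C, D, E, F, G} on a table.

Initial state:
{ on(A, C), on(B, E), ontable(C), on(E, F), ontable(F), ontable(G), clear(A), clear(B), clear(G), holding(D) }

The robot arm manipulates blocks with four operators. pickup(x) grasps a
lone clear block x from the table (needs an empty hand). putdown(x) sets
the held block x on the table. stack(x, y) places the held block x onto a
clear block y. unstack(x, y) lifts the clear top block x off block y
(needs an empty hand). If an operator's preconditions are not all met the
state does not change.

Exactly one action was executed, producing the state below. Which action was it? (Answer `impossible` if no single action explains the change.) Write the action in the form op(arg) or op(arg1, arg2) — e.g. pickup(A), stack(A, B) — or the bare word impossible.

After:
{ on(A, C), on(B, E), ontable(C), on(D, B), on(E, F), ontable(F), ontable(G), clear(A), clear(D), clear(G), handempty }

stack(D, B)

target: towers=[C/A; F/E/B/D; G] holding=-
        putdown(D) → towers=[C/A; D; F/E/B; G] holding=-
       stack(D, B) → towers=[C/A; F/E/B/D; G] holding=-  ← match
       stack(D, G) → towers=[C/A; F/E/B; G/D] holding=-
       stack(D, A) → towers=[C/A/D; F/E/B; G] holding=-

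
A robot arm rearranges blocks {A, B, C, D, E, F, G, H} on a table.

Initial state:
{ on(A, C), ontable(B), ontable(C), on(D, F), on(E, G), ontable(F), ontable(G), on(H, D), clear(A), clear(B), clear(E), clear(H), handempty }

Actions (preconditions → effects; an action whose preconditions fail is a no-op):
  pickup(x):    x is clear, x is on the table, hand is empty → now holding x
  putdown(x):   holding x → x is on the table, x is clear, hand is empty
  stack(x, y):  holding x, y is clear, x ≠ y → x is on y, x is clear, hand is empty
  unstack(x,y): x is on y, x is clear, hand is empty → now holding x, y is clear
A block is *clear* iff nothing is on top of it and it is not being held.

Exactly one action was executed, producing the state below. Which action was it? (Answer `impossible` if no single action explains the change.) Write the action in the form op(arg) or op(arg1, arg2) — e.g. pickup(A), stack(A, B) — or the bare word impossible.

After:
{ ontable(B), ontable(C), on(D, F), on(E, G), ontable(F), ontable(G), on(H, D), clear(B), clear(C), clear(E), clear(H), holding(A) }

unstack(A, C)

target: towers=[B; C; F/D/H; G/E] holding=A
     unstack(A, C) → towers=[B; C; F/D/H; G/E] holding=A  ← match
     unstack(E, G) → towers=[B; C/A; F/D/H; G] holding=E
     unstack(H, D) → towers=[B; C/A; F/D; G/E] holding=H
         pickup(B) → towers=[C/A; F/D/H; G/E] holding=B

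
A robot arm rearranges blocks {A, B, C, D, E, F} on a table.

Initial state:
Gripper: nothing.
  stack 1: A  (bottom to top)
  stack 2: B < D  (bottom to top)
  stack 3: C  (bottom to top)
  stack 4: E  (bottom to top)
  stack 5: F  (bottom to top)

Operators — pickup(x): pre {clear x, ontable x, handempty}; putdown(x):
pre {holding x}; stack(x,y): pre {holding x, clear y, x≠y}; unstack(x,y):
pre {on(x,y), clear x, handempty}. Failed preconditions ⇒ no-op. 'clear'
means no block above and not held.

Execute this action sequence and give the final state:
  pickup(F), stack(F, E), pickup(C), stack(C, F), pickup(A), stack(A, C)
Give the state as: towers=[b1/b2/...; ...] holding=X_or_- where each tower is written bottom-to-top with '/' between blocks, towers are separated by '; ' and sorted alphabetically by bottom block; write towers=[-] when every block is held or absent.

towers=[B/D; E/F/C/A] holding=-

step 1 (pickup(F)): towers=[A; B/D; C; E] holding=F
step 2 (stack(F, E)): towers=[A; B/D; C; E/F] holding=-
step 3 (pickup(C)): towers=[A; B/D; E/F] holding=C
step 4 (stack(C, F)): towers=[A; B/D; E/F/C] holding=-
step 5 (pickup(A)): towers=[B/D; E/F/C] holding=A
step 6 (stack(A, C)): towers=[B/D; E/F/C/A] holding=-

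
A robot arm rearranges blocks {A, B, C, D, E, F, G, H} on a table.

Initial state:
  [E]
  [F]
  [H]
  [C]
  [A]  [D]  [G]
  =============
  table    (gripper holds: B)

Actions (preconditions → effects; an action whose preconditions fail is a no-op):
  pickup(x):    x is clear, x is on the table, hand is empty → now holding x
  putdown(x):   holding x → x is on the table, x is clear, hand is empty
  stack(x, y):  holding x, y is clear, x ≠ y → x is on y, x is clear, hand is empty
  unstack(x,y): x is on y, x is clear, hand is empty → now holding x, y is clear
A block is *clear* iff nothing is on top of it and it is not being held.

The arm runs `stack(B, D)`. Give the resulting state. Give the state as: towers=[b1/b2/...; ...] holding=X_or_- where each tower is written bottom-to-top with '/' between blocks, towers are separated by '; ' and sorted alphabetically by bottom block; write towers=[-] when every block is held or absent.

towers=[A/C/H/F/E; D/B; G] holding=-

before: towers=[A/C/H/F/E; D; G] holding=B
pre[stack(B, D)]: holding(B) ok, clear(D) ok, B≠D ok
all met → apply stack(B, D)
after:  towers=[A/C/H/F/E; D/B; G] holding=-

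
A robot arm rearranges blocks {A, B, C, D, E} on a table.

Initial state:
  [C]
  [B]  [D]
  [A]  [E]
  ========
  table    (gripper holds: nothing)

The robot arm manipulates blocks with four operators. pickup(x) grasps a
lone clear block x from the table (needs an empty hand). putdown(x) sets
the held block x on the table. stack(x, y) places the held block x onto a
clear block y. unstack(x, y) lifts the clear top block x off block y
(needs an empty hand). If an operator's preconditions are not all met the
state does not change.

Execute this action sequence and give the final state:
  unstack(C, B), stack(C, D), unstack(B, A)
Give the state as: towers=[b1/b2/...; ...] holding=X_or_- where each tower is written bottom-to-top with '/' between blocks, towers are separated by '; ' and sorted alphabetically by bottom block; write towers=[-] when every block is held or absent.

step 1 (unstack(C, B)): towers=[A/B; E/D] holding=C
step 2 (stack(C, D)): towers=[A/B; E/D/C] holding=-
step 3 (unstack(B, A)): towers=[A; E/D/C] holding=B

towers=[A; E/D/C] holding=B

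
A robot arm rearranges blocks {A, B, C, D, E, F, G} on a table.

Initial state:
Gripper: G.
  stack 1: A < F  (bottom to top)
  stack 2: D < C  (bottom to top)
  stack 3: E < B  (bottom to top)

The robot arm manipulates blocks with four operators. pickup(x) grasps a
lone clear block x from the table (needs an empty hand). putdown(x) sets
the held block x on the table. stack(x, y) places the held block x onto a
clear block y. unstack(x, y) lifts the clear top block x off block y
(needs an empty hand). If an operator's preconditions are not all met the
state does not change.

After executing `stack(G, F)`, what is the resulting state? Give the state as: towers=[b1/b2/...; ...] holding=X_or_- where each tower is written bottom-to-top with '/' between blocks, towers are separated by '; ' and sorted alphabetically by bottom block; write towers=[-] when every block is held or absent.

towers=[A/F/G; D/C; E/B] holding=-

before: towers=[A/F; D/C; E/B] holding=G
pre[stack(G, F)]: holding(G) yes, clear(F) yes, G≠F yes
all met → apply stack(G, F)
after:  towers=[A/F/G; D/C; E/B] holding=-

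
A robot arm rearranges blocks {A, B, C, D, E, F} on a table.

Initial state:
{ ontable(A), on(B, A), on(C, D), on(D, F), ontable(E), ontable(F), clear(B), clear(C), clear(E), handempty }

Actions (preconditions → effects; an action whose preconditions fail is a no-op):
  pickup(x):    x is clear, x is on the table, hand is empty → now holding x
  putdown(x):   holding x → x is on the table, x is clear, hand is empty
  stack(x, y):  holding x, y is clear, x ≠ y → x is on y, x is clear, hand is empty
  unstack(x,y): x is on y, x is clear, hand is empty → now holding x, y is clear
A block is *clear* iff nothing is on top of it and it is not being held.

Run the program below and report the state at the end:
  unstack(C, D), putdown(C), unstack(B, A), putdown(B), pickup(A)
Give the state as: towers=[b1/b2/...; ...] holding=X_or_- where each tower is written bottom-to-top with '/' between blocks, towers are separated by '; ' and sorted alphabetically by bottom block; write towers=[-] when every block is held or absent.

towers=[B; C; E; F/D] holding=A

step 1 (unstack(C, D)): towers=[A/B; E; F/D] holding=C
step 2 (putdown(C)): towers=[A/B; C; E; F/D] holding=-
step 3 (unstack(B, A)): towers=[A; C; E; F/D] holding=B
step 4 (putdown(B)): towers=[A; B; C; E; F/D] holding=-
step 5 (pickup(A)): towers=[B; C; E; F/D] holding=A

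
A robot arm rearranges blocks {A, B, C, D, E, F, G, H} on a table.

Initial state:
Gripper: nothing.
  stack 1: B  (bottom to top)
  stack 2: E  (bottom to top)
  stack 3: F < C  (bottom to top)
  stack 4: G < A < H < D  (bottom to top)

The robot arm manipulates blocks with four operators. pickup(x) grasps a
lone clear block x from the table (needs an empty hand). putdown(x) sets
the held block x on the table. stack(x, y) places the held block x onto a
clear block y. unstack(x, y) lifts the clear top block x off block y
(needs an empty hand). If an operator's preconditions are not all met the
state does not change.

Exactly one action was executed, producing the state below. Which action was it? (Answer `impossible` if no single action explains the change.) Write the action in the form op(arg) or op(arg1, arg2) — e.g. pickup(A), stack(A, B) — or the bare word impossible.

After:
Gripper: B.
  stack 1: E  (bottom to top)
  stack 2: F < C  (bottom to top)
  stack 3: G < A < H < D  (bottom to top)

pickup(B)

target: towers=[E; F/C; G/A/H/D] holding=B
         pickup(E) → towers=[B; F/C; G/A/H/D] holding=E
         pickup(B) → towers=[E; F/C; G/A/H/D] holding=B  ← match
     unstack(D, H) → towers=[B; E; F/C; G/A/H] holding=D
     unstack(C, F) → towers=[B; E; F; G/A/H/D] holding=C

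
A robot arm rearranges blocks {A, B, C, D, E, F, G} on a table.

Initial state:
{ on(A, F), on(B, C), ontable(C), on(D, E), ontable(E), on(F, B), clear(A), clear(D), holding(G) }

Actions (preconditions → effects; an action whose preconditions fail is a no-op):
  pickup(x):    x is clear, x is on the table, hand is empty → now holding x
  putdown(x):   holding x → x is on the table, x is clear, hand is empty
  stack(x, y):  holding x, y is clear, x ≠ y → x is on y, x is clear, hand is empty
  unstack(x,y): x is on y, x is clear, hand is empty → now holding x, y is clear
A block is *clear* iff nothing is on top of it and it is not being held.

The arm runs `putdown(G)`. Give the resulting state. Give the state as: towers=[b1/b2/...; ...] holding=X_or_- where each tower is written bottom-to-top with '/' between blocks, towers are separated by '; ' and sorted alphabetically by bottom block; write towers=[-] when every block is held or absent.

towers=[C/B/F/A; E/D; G] holding=-

before: towers=[C/B/F/A; E/D] holding=G
pre[putdown(G)]: holding(G) ✓
all met → apply putdown(G)
after:  towers=[C/B/F/A; E/D; G] holding=-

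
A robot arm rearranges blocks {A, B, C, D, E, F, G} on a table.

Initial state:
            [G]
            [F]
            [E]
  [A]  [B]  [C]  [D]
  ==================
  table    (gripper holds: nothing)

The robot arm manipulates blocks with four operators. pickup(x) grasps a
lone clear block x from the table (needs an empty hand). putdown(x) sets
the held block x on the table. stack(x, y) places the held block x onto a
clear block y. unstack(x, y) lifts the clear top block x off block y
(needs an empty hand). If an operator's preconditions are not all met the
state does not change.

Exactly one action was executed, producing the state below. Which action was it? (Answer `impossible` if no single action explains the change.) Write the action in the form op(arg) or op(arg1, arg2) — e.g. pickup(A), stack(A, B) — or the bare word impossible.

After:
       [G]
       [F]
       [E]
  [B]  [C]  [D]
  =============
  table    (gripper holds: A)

target: towers=[B; C/E/F/G; D] holding=A
         pickup(B) → towers=[A; C/E/F/G; D] holding=B
     unstack(G, F) → towers=[A; B; C/E/F; D] holding=G
         pickup(D) → towers=[A; B; C/E/F/G] holding=D
         pickup(A) → towers=[B; C/E/F/G; D] holding=A  ← match

pickup(A)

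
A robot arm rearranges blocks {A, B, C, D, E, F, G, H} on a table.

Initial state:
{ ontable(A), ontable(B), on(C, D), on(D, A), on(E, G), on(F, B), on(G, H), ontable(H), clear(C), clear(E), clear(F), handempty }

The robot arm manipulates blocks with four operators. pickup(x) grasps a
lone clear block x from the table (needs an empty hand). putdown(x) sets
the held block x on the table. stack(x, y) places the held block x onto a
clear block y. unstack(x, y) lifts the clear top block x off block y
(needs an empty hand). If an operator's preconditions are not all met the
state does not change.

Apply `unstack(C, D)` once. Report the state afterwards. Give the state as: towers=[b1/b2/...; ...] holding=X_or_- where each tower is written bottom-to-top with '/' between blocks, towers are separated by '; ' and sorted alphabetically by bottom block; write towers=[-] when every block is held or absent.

before: towers=[A/D/C; B/F; H/G/E] holding=-
pre[unstack(C, D)]: on(C,D) ok, clear(C) ok, handempty ok
all met → apply unstack(C, D)
after:  towers=[A/D; B/F; H/G/E] holding=C

towers=[A/D; B/F; H/G/E] holding=C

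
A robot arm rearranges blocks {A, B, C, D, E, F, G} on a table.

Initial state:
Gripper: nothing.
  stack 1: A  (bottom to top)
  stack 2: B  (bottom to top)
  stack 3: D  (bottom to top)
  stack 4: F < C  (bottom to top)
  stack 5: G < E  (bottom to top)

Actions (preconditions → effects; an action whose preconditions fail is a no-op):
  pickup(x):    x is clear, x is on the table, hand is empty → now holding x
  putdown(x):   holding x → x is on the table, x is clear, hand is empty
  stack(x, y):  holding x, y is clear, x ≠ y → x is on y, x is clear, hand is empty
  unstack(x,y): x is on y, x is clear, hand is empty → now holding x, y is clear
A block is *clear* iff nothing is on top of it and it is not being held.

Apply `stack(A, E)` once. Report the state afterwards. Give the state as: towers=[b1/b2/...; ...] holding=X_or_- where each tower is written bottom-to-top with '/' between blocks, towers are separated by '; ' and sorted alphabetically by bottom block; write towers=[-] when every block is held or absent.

before: towers=[A; B; D; F/C; G/E] holding=-
pre[stack(A, E)]: holding(A) fail, clear(E) ok, A≠E ok
holding(A) unmet → stack(A, E) is a no-op
after:  towers=[A; B; D; F/C; G/E] holding=-

towers=[A; B; D; F/C; G/E] holding=-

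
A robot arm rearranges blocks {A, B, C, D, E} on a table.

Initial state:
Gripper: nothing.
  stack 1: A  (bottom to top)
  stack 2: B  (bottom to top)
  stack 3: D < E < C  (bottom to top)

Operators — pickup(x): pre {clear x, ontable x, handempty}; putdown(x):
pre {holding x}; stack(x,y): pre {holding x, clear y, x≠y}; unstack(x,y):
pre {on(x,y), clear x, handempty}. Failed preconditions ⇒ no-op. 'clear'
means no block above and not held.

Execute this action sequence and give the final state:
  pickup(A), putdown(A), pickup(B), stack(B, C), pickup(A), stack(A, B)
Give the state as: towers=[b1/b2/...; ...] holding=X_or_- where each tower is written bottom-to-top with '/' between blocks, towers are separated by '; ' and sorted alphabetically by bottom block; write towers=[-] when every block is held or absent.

step 1 (pickup(A)): towers=[B; D/E/C] holding=A
step 2 (putdown(A)): towers=[A; B; D/E/C] holding=-
step 3 (pickup(B)): towers=[A; D/E/C] holding=B
step 4 (stack(B, C)): towers=[A; D/E/C/B] holding=-
step 5 (pickup(A)): towers=[D/E/C/B] holding=A
step 6 (stack(A, B)): towers=[D/E/C/B/A] holding=-

towers=[D/E/C/B/A] holding=-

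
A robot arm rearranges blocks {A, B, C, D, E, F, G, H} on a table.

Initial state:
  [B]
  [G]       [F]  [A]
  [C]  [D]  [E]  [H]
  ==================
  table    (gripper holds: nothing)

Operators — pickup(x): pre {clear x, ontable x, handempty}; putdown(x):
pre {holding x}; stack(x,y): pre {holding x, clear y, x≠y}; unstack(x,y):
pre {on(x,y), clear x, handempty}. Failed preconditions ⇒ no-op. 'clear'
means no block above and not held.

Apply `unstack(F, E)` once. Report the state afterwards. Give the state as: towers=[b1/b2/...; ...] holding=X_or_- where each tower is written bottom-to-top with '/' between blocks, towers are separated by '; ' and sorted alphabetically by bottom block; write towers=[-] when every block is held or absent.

before: towers=[C/G/B; D; E/F; H/A] holding=-
pre[unstack(F, E)]: on(F,E) yes, clear(F) yes, handempty yes
all met → apply unstack(F, E)
after:  towers=[C/G/B; D; E; H/A] holding=F

towers=[C/G/B; D; E; H/A] holding=F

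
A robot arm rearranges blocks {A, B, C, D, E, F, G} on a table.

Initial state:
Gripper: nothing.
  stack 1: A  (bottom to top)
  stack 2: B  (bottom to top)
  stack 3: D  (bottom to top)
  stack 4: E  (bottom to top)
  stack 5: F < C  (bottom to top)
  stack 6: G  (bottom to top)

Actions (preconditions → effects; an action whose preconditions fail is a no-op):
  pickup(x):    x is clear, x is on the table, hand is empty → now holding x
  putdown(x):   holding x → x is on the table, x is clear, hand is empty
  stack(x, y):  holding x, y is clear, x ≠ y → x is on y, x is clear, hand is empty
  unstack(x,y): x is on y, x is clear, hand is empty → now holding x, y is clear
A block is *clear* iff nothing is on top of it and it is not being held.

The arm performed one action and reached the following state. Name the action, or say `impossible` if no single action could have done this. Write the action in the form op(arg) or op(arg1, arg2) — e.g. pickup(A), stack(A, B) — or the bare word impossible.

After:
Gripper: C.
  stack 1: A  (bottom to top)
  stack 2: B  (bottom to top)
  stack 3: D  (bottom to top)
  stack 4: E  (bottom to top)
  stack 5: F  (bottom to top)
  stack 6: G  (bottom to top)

target: towers=[A; B; D; E; F; G] holding=C
         pickup(B) → towers=[A; D; E; F/C; G] holding=B
         pickup(G) → towers=[A; B; D; E; F/C] holding=G
         pickup(D) → towers=[A; B; E; F/C; G] holding=D
         pickup(A) → towers=[B; D; E; F/C; G] holding=A
         pickup(E) → towers=[A; B; D; F/C; G] holding=E
     unstack(C, F) → towers=[A; B; D; E; F; G] holding=C  ← match

unstack(C, F)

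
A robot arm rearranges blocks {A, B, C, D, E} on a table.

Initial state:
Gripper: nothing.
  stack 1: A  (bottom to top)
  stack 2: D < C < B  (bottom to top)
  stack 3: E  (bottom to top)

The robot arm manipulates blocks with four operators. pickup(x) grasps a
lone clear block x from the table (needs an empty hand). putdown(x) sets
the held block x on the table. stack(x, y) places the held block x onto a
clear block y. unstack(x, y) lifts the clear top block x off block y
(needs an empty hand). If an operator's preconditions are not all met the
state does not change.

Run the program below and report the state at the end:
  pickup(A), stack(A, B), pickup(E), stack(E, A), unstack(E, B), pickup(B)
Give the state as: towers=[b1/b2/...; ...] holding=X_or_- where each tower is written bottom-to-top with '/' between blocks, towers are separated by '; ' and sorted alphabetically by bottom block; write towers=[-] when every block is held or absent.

step 1 (pickup(A)): towers=[D/C/B; E] holding=A
step 2 (stack(A, B)): towers=[D/C/B/A; E] holding=-
step 3 (pickup(E)): towers=[D/C/B/A] holding=E
step 4 (stack(E, A)): towers=[D/C/B/A/E] holding=-
step 5 (unstack(E, B)) [no-op]: towers=[D/C/B/A/E] holding=-
step 6 (pickup(B)) [no-op]: towers=[D/C/B/A/E] holding=-

towers=[D/C/B/A/E] holding=-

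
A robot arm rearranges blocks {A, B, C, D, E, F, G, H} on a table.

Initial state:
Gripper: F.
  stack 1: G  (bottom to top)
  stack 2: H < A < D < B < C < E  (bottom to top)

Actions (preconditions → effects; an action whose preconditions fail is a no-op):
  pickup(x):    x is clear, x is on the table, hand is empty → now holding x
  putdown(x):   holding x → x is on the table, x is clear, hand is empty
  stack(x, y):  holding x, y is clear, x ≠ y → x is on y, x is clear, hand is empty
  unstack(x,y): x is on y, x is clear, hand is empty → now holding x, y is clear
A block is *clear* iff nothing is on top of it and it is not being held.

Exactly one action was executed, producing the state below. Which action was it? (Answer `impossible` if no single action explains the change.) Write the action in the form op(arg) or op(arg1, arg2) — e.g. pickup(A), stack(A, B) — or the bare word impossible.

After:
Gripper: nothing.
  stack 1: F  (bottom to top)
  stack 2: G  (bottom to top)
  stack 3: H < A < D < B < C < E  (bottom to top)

putdown(F)

target: towers=[F; G; H/A/D/B/C/E] holding=-
        putdown(F) → towers=[F; G; H/A/D/B/C/E] holding=-  ← match
       stack(F, G) → towers=[G/F; H/A/D/B/C/E] holding=-
       stack(F, E) → towers=[G; H/A/D/B/C/E/F] holding=-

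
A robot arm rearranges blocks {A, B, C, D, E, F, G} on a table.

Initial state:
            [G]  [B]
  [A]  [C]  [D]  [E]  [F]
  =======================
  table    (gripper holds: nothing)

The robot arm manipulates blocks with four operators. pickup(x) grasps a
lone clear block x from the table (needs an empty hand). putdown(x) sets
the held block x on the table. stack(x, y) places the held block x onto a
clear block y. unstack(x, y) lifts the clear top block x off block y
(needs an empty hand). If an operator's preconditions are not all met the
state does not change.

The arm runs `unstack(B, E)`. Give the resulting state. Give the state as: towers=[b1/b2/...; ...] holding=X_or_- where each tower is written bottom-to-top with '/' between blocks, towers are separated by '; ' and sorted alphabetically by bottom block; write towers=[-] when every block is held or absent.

before: towers=[A; C; D/G; E/B; F] holding=-
pre[unstack(B, E)]: on(B,E) ok, clear(B) ok, handempty ok
all met → apply unstack(B, E)
after:  towers=[A; C; D/G; E; F] holding=B

towers=[A; C; D/G; E; F] holding=B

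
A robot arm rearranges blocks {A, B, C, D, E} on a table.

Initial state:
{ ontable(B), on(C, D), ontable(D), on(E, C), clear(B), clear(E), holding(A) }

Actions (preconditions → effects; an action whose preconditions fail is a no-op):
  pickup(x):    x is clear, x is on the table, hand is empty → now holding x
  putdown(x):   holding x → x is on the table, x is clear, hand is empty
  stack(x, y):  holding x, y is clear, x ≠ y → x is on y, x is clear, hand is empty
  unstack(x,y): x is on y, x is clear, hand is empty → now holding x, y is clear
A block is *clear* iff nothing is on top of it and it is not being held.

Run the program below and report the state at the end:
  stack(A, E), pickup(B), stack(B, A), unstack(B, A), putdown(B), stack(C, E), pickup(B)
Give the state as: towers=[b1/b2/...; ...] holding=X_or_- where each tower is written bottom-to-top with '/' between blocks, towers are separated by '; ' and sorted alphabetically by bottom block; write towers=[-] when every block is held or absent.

towers=[D/C/E/A] holding=B

step 1 (stack(A, E)): towers=[B; D/C/E/A] holding=-
step 2 (pickup(B)): towers=[D/C/E/A] holding=B
step 3 (stack(B, A)): towers=[D/C/E/A/B] holding=-
step 4 (unstack(B, A)): towers=[D/C/E/A] holding=B
step 5 (putdown(B)): towers=[B; D/C/E/A] holding=-
step 6 (stack(C, E)) [no-op]: towers=[B; D/C/E/A] holding=-
step 7 (pickup(B)): towers=[D/C/E/A] holding=B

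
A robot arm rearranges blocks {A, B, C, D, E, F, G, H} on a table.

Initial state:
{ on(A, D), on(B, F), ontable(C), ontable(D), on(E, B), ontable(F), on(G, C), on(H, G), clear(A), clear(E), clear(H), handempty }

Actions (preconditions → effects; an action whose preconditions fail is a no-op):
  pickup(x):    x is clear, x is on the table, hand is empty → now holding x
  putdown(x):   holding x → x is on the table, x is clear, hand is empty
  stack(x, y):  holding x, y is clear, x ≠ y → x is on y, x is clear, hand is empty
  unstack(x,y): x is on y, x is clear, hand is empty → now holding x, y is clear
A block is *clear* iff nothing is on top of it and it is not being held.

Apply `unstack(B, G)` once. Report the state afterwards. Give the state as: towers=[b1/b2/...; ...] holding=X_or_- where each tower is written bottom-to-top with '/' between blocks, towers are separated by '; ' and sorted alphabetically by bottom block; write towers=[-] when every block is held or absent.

towers=[C/G/H; D/A; F/B/E] holding=-

before: towers=[C/G/H; D/A; F/B/E] holding=-
pre[unstack(B, G)]: on(B,G) fail, clear(B) fail, handempty ok
on(B,G), clear(B) unmet → unstack(B, G) is a no-op
after:  towers=[C/G/H; D/A; F/B/E] holding=-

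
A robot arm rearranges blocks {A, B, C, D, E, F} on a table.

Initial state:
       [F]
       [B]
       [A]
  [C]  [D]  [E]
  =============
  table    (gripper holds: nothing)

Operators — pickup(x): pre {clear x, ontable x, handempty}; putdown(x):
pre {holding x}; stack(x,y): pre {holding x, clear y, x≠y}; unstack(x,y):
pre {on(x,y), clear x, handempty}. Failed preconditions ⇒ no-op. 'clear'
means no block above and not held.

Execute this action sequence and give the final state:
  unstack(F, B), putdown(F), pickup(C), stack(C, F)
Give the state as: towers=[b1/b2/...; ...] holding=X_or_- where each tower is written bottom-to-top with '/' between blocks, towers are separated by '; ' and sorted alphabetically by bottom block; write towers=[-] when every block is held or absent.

step 1 (unstack(F, B)): towers=[C; D/A/B; E] holding=F
step 2 (putdown(F)): towers=[C; D/A/B; E; F] holding=-
step 3 (pickup(C)): towers=[D/A/B; E; F] holding=C
step 4 (stack(C, F)): towers=[D/A/B; E; F/C] holding=-

towers=[D/A/B; E; F/C] holding=-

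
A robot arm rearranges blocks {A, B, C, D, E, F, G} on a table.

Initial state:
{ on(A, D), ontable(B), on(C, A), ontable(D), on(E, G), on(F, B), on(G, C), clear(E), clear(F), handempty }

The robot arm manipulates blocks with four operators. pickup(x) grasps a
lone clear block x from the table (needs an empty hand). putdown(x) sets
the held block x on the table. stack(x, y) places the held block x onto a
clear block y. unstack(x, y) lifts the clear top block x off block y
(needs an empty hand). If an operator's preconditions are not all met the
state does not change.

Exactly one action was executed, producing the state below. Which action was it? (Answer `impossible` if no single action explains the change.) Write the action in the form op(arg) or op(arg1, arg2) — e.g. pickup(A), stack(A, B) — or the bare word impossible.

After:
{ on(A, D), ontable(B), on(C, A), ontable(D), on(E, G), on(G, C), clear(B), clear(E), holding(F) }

unstack(F, B)

target: towers=[B; D/A/C/G/E] holding=F
     unstack(F, B) → towers=[B; D/A/C/G/E] holding=F  ← match
     unstack(E, G) → towers=[B/F; D/A/C/G] holding=E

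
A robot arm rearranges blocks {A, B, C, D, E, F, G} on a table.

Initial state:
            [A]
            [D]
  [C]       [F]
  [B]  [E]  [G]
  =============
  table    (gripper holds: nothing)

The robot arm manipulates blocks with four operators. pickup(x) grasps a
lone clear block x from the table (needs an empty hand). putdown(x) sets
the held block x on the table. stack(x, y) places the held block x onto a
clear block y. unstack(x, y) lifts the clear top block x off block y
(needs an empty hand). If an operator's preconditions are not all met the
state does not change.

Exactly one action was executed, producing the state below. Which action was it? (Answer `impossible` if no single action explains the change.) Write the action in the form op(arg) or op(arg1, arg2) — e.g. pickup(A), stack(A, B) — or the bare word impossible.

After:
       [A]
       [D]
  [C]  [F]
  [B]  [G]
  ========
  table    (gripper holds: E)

target: towers=[B/C; G/F/D/A] holding=E
     unstack(A, D) → towers=[B/C; E; G/F/D] holding=A
         pickup(E) → towers=[B/C; G/F/D/A] holding=E  ← match
     unstack(C, B) → towers=[B; E; G/F/D/A] holding=C

pickup(E)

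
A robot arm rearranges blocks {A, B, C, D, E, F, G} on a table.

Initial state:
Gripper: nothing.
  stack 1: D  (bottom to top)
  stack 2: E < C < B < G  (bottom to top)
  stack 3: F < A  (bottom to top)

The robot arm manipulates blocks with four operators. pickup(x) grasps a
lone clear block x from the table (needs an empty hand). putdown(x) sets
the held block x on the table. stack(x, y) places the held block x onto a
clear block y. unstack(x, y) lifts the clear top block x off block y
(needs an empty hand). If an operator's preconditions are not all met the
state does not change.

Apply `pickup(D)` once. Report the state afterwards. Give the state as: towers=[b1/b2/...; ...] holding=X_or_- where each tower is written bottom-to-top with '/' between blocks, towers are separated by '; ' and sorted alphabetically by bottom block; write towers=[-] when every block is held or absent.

before: towers=[D; E/C/B/G; F/A] holding=-
pre[pickup(D)]: clear(D) ok, ontable(D) ok, handempty ok
all met → apply pickup(D)
after:  towers=[E/C/B/G; F/A] holding=D

towers=[E/C/B/G; F/A] holding=D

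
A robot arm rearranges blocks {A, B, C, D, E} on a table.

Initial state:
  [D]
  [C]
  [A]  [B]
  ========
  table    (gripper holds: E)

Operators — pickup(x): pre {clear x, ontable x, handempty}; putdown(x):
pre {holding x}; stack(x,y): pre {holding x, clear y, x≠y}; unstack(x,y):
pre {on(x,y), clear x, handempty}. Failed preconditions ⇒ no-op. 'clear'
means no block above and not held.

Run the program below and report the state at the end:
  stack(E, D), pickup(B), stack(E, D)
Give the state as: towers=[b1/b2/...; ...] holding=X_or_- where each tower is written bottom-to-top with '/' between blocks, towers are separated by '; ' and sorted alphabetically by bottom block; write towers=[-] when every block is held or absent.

towers=[A/C/D/E] holding=B

step 1 (stack(E, D)): towers=[A/C/D/E; B] holding=-
step 2 (pickup(B)): towers=[A/C/D/E] holding=B
step 3 (stack(E, D)) [no-op]: towers=[A/C/D/E] holding=B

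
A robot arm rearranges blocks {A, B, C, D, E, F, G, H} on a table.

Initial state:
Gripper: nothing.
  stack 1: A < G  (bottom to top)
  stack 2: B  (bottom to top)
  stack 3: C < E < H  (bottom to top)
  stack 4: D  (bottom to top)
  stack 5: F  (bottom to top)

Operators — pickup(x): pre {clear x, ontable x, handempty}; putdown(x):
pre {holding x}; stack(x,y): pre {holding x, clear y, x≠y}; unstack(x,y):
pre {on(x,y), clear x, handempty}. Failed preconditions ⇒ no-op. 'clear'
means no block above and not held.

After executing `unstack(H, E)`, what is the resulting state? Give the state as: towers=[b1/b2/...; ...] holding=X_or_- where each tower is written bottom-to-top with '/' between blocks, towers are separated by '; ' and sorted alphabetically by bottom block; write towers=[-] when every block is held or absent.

before: towers=[A/G; B; C/E/H; D; F] holding=-
pre[unstack(H, E)]: on(H,E) yes, clear(H) yes, handempty yes
all met → apply unstack(H, E)
after:  towers=[A/G; B; C/E; D; F] holding=H

towers=[A/G; B; C/E; D; F] holding=H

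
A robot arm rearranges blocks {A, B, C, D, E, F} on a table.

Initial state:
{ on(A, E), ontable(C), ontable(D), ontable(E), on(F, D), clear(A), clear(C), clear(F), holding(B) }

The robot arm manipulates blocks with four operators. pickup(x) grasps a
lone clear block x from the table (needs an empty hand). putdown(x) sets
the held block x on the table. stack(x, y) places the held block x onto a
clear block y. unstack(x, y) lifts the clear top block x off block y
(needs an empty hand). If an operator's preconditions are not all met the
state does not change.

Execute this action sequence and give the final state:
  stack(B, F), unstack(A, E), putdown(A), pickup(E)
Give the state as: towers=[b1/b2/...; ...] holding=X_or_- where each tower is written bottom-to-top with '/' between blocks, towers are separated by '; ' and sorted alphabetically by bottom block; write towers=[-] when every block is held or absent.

step 1 (stack(B, F)): towers=[C; D/F/B; E/A] holding=-
step 2 (unstack(A, E)): towers=[C; D/F/B; E] holding=A
step 3 (putdown(A)): towers=[A; C; D/F/B; E] holding=-
step 4 (pickup(E)): towers=[A; C; D/F/B] holding=E

towers=[A; C; D/F/B] holding=E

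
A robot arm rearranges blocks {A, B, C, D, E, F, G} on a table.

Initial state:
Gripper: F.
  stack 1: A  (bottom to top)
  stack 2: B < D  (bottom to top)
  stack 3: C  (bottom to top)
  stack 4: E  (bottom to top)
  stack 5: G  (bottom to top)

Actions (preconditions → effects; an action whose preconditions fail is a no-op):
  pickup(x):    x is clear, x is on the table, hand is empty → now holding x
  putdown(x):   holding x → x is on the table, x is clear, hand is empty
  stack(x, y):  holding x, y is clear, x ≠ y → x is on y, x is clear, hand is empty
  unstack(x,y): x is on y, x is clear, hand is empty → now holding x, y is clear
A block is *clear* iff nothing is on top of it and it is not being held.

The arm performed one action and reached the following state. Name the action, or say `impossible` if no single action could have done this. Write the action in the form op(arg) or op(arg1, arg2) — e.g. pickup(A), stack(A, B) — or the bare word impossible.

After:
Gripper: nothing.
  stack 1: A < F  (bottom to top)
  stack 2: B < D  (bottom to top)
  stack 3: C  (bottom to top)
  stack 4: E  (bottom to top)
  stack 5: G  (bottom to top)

target: towers=[A/F; B/D; C; E; G] holding=-
        putdown(F) → towers=[A; B/D; C; E; F; G] holding=-
       stack(F, G) → towers=[A; B/D; C; E; G/F] holding=-
       stack(F, D) → towers=[A; B/D/F; C; E; G] holding=-
       stack(F, A) → towers=[A/F; B/D; C; E; G] holding=-  ← match
       stack(F, E) → towers=[A; B/D; C; E/F; G] holding=-
       stack(F, C) → towers=[A; B/D; C/F; E; G] holding=-

stack(F, A)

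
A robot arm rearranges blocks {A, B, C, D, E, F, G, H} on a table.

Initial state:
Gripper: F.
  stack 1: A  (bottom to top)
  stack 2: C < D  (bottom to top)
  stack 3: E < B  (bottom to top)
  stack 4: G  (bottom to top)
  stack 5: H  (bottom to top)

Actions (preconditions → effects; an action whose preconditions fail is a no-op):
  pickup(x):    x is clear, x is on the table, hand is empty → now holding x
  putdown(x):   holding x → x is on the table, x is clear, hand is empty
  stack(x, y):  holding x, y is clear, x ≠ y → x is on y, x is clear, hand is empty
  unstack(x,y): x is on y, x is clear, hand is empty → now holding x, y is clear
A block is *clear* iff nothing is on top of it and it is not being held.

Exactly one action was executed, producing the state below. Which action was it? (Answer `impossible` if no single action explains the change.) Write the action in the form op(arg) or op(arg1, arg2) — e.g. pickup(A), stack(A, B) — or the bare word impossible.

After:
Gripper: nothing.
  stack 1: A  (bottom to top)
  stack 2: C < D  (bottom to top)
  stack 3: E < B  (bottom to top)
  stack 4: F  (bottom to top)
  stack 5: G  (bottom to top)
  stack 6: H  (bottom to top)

putdown(F)

target: towers=[A; C/D; E/B; F; G; H] holding=-
        putdown(F) → towers=[A; C/D; E/B; F; G; H] holding=-  ← match
       stack(F, G) → towers=[A; C/D; E/B; G/F; H] holding=-
       stack(F, A) → towers=[A/F; C/D; E/B; G; H] holding=-
       stack(F, H) → towers=[A; C/D; E/B; G; H/F] holding=-
       stack(F, B) → towers=[A; C/D; E/B/F; G; H] holding=-
       stack(F, D) → towers=[A; C/D/F; E/B; G; H] holding=-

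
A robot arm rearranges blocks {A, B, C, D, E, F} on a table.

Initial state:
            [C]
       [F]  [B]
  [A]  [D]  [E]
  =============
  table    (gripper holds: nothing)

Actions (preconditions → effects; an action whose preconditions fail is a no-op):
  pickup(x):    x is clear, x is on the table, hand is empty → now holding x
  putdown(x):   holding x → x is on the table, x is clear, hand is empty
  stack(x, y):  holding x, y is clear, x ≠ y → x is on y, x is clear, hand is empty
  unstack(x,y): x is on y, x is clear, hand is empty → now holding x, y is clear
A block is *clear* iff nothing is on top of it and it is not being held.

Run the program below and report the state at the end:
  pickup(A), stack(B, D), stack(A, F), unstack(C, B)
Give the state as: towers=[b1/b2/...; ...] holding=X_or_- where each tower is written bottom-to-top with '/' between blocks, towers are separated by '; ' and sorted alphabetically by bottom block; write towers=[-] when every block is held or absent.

towers=[D/F/A; E/B] holding=C

step 1 (pickup(A)): towers=[D/F; E/B/C] holding=A
step 2 (stack(B, D)) [no-op]: towers=[D/F; E/B/C] holding=A
step 3 (stack(A, F)): towers=[D/F/A; E/B/C] holding=-
step 4 (unstack(C, B)): towers=[D/F/A; E/B] holding=C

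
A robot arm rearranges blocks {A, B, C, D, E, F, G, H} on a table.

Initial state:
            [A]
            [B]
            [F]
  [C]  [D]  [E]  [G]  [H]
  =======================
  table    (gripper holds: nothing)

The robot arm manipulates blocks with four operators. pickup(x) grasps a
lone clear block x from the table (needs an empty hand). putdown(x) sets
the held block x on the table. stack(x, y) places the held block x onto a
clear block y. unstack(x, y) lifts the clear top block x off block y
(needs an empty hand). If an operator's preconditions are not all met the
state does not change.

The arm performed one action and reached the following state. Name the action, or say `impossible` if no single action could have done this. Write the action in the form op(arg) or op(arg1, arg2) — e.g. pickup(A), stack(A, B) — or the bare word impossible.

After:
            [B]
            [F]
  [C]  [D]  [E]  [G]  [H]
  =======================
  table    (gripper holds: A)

target: towers=[C; D; E/F/B; G; H] holding=A
         pickup(G) → towers=[C; D; E/F/B/A; H] holding=G
     unstack(A, B) → towers=[C; D; E/F/B; G; H] holding=A  ← match
         pickup(H) → towers=[C; D; E/F/B/A; G] holding=H
         pickup(D) → towers=[C; E/F/B/A; G; H] holding=D
         pickup(C) → towers=[D; E/F/B/A; G; H] holding=C

unstack(A, B)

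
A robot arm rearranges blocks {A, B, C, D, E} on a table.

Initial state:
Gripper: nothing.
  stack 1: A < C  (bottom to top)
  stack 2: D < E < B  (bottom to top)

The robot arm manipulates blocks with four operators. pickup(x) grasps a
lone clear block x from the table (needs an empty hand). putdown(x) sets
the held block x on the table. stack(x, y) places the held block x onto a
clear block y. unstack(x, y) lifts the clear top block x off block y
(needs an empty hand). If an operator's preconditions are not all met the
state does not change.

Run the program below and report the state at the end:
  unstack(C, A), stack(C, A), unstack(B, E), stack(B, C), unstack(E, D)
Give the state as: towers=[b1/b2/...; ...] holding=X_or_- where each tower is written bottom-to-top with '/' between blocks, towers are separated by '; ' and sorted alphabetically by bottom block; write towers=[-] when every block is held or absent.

towers=[A/C/B; D] holding=E

step 1 (unstack(C, A)): towers=[A; D/E/B] holding=C
step 2 (stack(C, A)): towers=[A/C; D/E/B] holding=-
step 3 (unstack(B, E)): towers=[A/C; D/E] holding=B
step 4 (stack(B, C)): towers=[A/C/B; D/E] holding=-
step 5 (unstack(E, D)): towers=[A/C/B; D] holding=E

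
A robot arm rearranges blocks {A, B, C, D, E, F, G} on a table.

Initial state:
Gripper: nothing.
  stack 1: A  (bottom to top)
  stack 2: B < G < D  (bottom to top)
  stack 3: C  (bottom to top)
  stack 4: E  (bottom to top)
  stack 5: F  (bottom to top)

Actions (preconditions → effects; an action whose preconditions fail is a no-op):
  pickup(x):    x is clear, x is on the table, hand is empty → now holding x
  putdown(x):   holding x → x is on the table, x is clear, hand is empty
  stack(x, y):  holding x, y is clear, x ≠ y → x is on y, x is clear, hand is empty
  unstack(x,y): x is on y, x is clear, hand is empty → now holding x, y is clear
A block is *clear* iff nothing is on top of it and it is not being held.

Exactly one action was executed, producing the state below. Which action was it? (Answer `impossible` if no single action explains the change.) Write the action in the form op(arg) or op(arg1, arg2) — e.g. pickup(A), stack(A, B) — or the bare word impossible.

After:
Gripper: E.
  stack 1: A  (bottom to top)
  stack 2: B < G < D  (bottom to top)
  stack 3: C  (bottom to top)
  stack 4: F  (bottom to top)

pickup(E)

target: towers=[A; B/G/D; C; F] holding=E
         pickup(F) → towers=[A; B/G/D; C; E] holding=F
     unstack(D, G) → towers=[A; B/G; C; E; F] holding=D
         pickup(A) → towers=[B/G/D; C; E; F] holding=A
         pickup(E) → towers=[A; B/G/D; C; F] holding=E  ← match
         pickup(C) → towers=[A; B/G/D; E; F] holding=C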